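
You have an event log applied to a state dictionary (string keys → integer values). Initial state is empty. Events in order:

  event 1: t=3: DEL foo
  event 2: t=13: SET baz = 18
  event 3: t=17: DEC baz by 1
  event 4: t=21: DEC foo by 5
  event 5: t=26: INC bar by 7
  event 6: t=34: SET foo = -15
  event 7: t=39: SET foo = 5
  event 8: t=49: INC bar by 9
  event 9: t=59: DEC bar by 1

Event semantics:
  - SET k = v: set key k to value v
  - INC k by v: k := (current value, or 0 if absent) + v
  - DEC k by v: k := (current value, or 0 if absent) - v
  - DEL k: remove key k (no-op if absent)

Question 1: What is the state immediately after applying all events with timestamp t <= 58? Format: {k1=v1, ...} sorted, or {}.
Answer: {bar=16, baz=17, foo=5}

Derivation:
Apply events with t <= 58 (8 events):
  after event 1 (t=3: DEL foo): {}
  after event 2 (t=13: SET baz = 18): {baz=18}
  after event 3 (t=17: DEC baz by 1): {baz=17}
  after event 4 (t=21: DEC foo by 5): {baz=17, foo=-5}
  after event 5 (t=26: INC bar by 7): {bar=7, baz=17, foo=-5}
  after event 6 (t=34: SET foo = -15): {bar=7, baz=17, foo=-15}
  after event 7 (t=39: SET foo = 5): {bar=7, baz=17, foo=5}
  after event 8 (t=49: INC bar by 9): {bar=16, baz=17, foo=5}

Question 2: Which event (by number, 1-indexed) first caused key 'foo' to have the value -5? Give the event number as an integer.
Looking for first event where foo becomes -5:
  event 4: foo (absent) -> -5  <-- first match

Answer: 4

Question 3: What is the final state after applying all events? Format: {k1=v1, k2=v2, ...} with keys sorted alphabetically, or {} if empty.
Answer: {bar=15, baz=17, foo=5}

Derivation:
  after event 1 (t=3: DEL foo): {}
  after event 2 (t=13: SET baz = 18): {baz=18}
  after event 3 (t=17: DEC baz by 1): {baz=17}
  after event 4 (t=21: DEC foo by 5): {baz=17, foo=-5}
  after event 5 (t=26: INC bar by 7): {bar=7, baz=17, foo=-5}
  after event 6 (t=34: SET foo = -15): {bar=7, baz=17, foo=-15}
  after event 7 (t=39: SET foo = 5): {bar=7, baz=17, foo=5}
  after event 8 (t=49: INC bar by 9): {bar=16, baz=17, foo=5}
  after event 9 (t=59: DEC bar by 1): {bar=15, baz=17, foo=5}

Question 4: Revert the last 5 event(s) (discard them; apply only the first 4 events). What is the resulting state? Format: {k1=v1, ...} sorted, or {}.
Answer: {baz=17, foo=-5}

Derivation:
Keep first 4 events (discard last 5):
  after event 1 (t=3: DEL foo): {}
  after event 2 (t=13: SET baz = 18): {baz=18}
  after event 3 (t=17: DEC baz by 1): {baz=17}
  after event 4 (t=21: DEC foo by 5): {baz=17, foo=-5}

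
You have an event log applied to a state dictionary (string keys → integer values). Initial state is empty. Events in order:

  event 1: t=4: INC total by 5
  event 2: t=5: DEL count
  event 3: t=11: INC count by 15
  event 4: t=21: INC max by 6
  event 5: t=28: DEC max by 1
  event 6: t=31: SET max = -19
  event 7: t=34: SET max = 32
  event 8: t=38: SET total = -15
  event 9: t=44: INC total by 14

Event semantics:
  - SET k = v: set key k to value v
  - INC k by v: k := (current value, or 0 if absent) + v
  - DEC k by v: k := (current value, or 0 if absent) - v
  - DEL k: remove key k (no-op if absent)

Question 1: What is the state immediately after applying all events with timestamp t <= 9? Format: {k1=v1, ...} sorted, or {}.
Answer: {total=5}

Derivation:
Apply events with t <= 9 (2 events):
  after event 1 (t=4: INC total by 5): {total=5}
  after event 2 (t=5: DEL count): {total=5}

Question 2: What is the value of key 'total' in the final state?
Track key 'total' through all 9 events:
  event 1 (t=4: INC total by 5): total (absent) -> 5
  event 2 (t=5: DEL count): total unchanged
  event 3 (t=11: INC count by 15): total unchanged
  event 4 (t=21: INC max by 6): total unchanged
  event 5 (t=28: DEC max by 1): total unchanged
  event 6 (t=31: SET max = -19): total unchanged
  event 7 (t=34: SET max = 32): total unchanged
  event 8 (t=38: SET total = -15): total 5 -> -15
  event 9 (t=44: INC total by 14): total -15 -> -1
Final: total = -1

Answer: -1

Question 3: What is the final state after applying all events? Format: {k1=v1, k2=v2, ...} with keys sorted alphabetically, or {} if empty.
  after event 1 (t=4: INC total by 5): {total=5}
  after event 2 (t=5: DEL count): {total=5}
  after event 3 (t=11: INC count by 15): {count=15, total=5}
  after event 4 (t=21: INC max by 6): {count=15, max=6, total=5}
  after event 5 (t=28: DEC max by 1): {count=15, max=5, total=5}
  after event 6 (t=31: SET max = -19): {count=15, max=-19, total=5}
  after event 7 (t=34: SET max = 32): {count=15, max=32, total=5}
  after event 8 (t=38: SET total = -15): {count=15, max=32, total=-15}
  after event 9 (t=44: INC total by 14): {count=15, max=32, total=-1}

Answer: {count=15, max=32, total=-1}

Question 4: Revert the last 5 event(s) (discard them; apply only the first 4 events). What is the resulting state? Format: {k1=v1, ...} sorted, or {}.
Keep first 4 events (discard last 5):
  after event 1 (t=4: INC total by 5): {total=5}
  after event 2 (t=5: DEL count): {total=5}
  after event 3 (t=11: INC count by 15): {count=15, total=5}
  after event 4 (t=21: INC max by 6): {count=15, max=6, total=5}

Answer: {count=15, max=6, total=5}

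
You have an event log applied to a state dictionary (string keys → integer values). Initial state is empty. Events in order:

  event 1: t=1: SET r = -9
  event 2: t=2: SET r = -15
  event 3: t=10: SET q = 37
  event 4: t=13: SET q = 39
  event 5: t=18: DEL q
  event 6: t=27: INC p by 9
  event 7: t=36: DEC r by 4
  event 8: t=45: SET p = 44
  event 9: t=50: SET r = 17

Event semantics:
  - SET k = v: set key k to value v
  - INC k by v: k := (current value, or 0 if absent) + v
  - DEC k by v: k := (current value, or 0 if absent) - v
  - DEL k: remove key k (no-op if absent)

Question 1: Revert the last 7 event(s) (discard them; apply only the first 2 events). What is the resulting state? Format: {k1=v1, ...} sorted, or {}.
Answer: {r=-15}

Derivation:
Keep first 2 events (discard last 7):
  after event 1 (t=1: SET r = -9): {r=-9}
  after event 2 (t=2: SET r = -15): {r=-15}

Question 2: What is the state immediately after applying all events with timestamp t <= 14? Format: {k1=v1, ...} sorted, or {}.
Answer: {q=39, r=-15}

Derivation:
Apply events with t <= 14 (4 events):
  after event 1 (t=1: SET r = -9): {r=-9}
  after event 2 (t=2: SET r = -15): {r=-15}
  after event 3 (t=10: SET q = 37): {q=37, r=-15}
  after event 4 (t=13: SET q = 39): {q=39, r=-15}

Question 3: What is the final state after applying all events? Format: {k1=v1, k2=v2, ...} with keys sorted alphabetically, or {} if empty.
  after event 1 (t=1: SET r = -9): {r=-9}
  after event 2 (t=2: SET r = -15): {r=-15}
  after event 3 (t=10: SET q = 37): {q=37, r=-15}
  after event 4 (t=13: SET q = 39): {q=39, r=-15}
  after event 5 (t=18: DEL q): {r=-15}
  after event 6 (t=27: INC p by 9): {p=9, r=-15}
  after event 7 (t=36: DEC r by 4): {p=9, r=-19}
  after event 8 (t=45: SET p = 44): {p=44, r=-19}
  after event 9 (t=50: SET r = 17): {p=44, r=17}

Answer: {p=44, r=17}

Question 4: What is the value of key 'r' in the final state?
Answer: 17

Derivation:
Track key 'r' through all 9 events:
  event 1 (t=1: SET r = -9): r (absent) -> -9
  event 2 (t=2: SET r = -15): r -9 -> -15
  event 3 (t=10: SET q = 37): r unchanged
  event 4 (t=13: SET q = 39): r unchanged
  event 5 (t=18: DEL q): r unchanged
  event 6 (t=27: INC p by 9): r unchanged
  event 7 (t=36: DEC r by 4): r -15 -> -19
  event 8 (t=45: SET p = 44): r unchanged
  event 9 (t=50: SET r = 17): r -19 -> 17
Final: r = 17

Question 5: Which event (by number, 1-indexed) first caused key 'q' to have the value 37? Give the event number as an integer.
Looking for first event where q becomes 37:
  event 3: q (absent) -> 37  <-- first match

Answer: 3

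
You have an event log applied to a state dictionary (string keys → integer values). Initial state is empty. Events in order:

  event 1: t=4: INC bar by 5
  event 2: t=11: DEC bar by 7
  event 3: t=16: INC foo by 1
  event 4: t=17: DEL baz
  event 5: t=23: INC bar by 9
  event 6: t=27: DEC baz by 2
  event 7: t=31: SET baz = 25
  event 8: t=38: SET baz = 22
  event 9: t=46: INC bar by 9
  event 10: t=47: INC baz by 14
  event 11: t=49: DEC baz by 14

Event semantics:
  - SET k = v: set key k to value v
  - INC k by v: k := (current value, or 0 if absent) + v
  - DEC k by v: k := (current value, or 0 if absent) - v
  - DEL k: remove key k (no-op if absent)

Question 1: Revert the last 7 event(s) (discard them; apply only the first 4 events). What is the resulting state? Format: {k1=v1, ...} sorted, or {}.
Keep first 4 events (discard last 7):
  after event 1 (t=4: INC bar by 5): {bar=5}
  after event 2 (t=11: DEC bar by 7): {bar=-2}
  after event 3 (t=16: INC foo by 1): {bar=-2, foo=1}
  after event 4 (t=17: DEL baz): {bar=-2, foo=1}

Answer: {bar=-2, foo=1}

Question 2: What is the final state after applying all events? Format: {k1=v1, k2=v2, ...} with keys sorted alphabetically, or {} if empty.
  after event 1 (t=4: INC bar by 5): {bar=5}
  after event 2 (t=11: DEC bar by 7): {bar=-2}
  after event 3 (t=16: INC foo by 1): {bar=-2, foo=1}
  after event 4 (t=17: DEL baz): {bar=-2, foo=1}
  after event 5 (t=23: INC bar by 9): {bar=7, foo=1}
  after event 6 (t=27: DEC baz by 2): {bar=7, baz=-2, foo=1}
  after event 7 (t=31: SET baz = 25): {bar=7, baz=25, foo=1}
  after event 8 (t=38: SET baz = 22): {bar=7, baz=22, foo=1}
  after event 9 (t=46: INC bar by 9): {bar=16, baz=22, foo=1}
  after event 10 (t=47: INC baz by 14): {bar=16, baz=36, foo=1}
  after event 11 (t=49: DEC baz by 14): {bar=16, baz=22, foo=1}

Answer: {bar=16, baz=22, foo=1}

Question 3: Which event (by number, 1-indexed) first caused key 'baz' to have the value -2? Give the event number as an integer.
Answer: 6

Derivation:
Looking for first event where baz becomes -2:
  event 6: baz (absent) -> -2  <-- first match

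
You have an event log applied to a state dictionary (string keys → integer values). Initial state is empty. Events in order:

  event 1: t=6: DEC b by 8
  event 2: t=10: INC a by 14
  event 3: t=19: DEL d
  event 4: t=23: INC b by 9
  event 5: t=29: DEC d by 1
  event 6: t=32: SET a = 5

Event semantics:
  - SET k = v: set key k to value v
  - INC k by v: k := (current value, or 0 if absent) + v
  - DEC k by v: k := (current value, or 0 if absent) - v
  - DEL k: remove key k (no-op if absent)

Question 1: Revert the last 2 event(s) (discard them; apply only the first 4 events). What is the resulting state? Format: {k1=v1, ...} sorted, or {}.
Keep first 4 events (discard last 2):
  after event 1 (t=6: DEC b by 8): {b=-8}
  after event 2 (t=10: INC a by 14): {a=14, b=-8}
  after event 3 (t=19: DEL d): {a=14, b=-8}
  after event 4 (t=23: INC b by 9): {a=14, b=1}

Answer: {a=14, b=1}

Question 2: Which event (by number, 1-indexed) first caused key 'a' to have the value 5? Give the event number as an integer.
Answer: 6

Derivation:
Looking for first event where a becomes 5:
  event 2: a = 14
  event 3: a = 14
  event 4: a = 14
  event 5: a = 14
  event 6: a 14 -> 5  <-- first match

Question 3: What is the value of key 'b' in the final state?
Track key 'b' through all 6 events:
  event 1 (t=6: DEC b by 8): b (absent) -> -8
  event 2 (t=10: INC a by 14): b unchanged
  event 3 (t=19: DEL d): b unchanged
  event 4 (t=23: INC b by 9): b -8 -> 1
  event 5 (t=29: DEC d by 1): b unchanged
  event 6 (t=32: SET a = 5): b unchanged
Final: b = 1

Answer: 1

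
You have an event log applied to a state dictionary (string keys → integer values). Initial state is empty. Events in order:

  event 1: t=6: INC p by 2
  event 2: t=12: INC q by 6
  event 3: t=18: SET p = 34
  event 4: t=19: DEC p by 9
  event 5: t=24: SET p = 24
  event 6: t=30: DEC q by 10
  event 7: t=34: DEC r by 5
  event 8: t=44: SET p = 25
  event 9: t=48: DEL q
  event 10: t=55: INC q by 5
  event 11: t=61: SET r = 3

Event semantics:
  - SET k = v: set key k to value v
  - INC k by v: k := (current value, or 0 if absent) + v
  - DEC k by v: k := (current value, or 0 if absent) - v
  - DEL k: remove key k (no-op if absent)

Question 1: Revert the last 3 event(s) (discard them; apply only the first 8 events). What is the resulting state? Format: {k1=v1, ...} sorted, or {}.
Answer: {p=25, q=-4, r=-5}

Derivation:
Keep first 8 events (discard last 3):
  after event 1 (t=6: INC p by 2): {p=2}
  after event 2 (t=12: INC q by 6): {p=2, q=6}
  after event 3 (t=18: SET p = 34): {p=34, q=6}
  after event 4 (t=19: DEC p by 9): {p=25, q=6}
  after event 5 (t=24: SET p = 24): {p=24, q=6}
  after event 6 (t=30: DEC q by 10): {p=24, q=-4}
  after event 7 (t=34: DEC r by 5): {p=24, q=-4, r=-5}
  after event 8 (t=44: SET p = 25): {p=25, q=-4, r=-5}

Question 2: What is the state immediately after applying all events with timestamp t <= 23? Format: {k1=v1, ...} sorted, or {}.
Answer: {p=25, q=6}

Derivation:
Apply events with t <= 23 (4 events):
  after event 1 (t=6: INC p by 2): {p=2}
  after event 2 (t=12: INC q by 6): {p=2, q=6}
  after event 3 (t=18: SET p = 34): {p=34, q=6}
  after event 4 (t=19: DEC p by 9): {p=25, q=6}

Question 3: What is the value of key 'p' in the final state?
Track key 'p' through all 11 events:
  event 1 (t=6: INC p by 2): p (absent) -> 2
  event 2 (t=12: INC q by 6): p unchanged
  event 3 (t=18: SET p = 34): p 2 -> 34
  event 4 (t=19: DEC p by 9): p 34 -> 25
  event 5 (t=24: SET p = 24): p 25 -> 24
  event 6 (t=30: DEC q by 10): p unchanged
  event 7 (t=34: DEC r by 5): p unchanged
  event 8 (t=44: SET p = 25): p 24 -> 25
  event 9 (t=48: DEL q): p unchanged
  event 10 (t=55: INC q by 5): p unchanged
  event 11 (t=61: SET r = 3): p unchanged
Final: p = 25

Answer: 25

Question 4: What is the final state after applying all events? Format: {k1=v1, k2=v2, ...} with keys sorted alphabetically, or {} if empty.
  after event 1 (t=6: INC p by 2): {p=2}
  after event 2 (t=12: INC q by 6): {p=2, q=6}
  after event 3 (t=18: SET p = 34): {p=34, q=6}
  after event 4 (t=19: DEC p by 9): {p=25, q=6}
  after event 5 (t=24: SET p = 24): {p=24, q=6}
  after event 6 (t=30: DEC q by 10): {p=24, q=-4}
  after event 7 (t=34: DEC r by 5): {p=24, q=-4, r=-5}
  after event 8 (t=44: SET p = 25): {p=25, q=-4, r=-5}
  after event 9 (t=48: DEL q): {p=25, r=-5}
  after event 10 (t=55: INC q by 5): {p=25, q=5, r=-5}
  after event 11 (t=61: SET r = 3): {p=25, q=5, r=3}

Answer: {p=25, q=5, r=3}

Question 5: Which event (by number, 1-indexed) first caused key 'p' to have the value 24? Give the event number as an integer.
Answer: 5

Derivation:
Looking for first event where p becomes 24:
  event 1: p = 2
  event 2: p = 2
  event 3: p = 34
  event 4: p = 25
  event 5: p 25 -> 24  <-- first match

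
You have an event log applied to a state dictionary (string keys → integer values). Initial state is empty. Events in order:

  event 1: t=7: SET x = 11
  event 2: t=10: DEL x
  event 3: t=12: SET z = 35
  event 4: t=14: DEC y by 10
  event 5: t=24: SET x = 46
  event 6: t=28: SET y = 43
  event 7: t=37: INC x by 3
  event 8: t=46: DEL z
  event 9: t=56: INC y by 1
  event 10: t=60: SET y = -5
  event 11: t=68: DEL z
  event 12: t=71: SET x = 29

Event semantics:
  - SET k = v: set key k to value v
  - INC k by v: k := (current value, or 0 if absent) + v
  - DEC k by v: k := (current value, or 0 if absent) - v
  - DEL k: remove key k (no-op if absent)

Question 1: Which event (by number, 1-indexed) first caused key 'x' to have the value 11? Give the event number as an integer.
Answer: 1

Derivation:
Looking for first event where x becomes 11:
  event 1: x (absent) -> 11  <-- first match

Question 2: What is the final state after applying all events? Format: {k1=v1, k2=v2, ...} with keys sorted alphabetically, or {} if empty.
Answer: {x=29, y=-5}

Derivation:
  after event 1 (t=7: SET x = 11): {x=11}
  after event 2 (t=10: DEL x): {}
  after event 3 (t=12: SET z = 35): {z=35}
  after event 4 (t=14: DEC y by 10): {y=-10, z=35}
  after event 5 (t=24: SET x = 46): {x=46, y=-10, z=35}
  after event 6 (t=28: SET y = 43): {x=46, y=43, z=35}
  after event 7 (t=37: INC x by 3): {x=49, y=43, z=35}
  after event 8 (t=46: DEL z): {x=49, y=43}
  after event 9 (t=56: INC y by 1): {x=49, y=44}
  after event 10 (t=60: SET y = -5): {x=49, y=-5}
  after event 11 (t=68: DEL z): {x=49, y=-5}
  after event 12 (t=71: SET x = 29): {x=29, y=-5}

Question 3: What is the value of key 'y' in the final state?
Track key 'y' through all 12 events:
  event 1 (t=7: SET x = 11): y unchanged
  event 2 (t=10: DEL x): y unchanged
  event 3 (t=12: SET z = 35): y unchanged
  event 4 (t=14: DEC y by 10): y (absent) -> -10
  event 5 (t=24: SET x = 46): y unchanged
  event 6 (t=28: SET y = 43): y -10 -> 43
  event 7 (t=37: INC x by 3): y unchanged
  event 8 (t=46: DEL z): y unchanged
  event 9 (t=56: INC y by 1): y 43 -> 44
  event 10 (t=60: SET y = -5): y 44 -> -5
  event 11 (t=68: DEL z): y unchanged
  event 12 (t=71: SET x = 29): y unchanged
Final: y = -5

Answer: -5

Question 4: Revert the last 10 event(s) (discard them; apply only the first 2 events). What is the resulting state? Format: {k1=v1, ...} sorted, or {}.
Keep first 2 events (discard last 10):
  after event 1 (t=7: SET x = 11): {x=11}
  after event 2 (t=10: DEL x): {}

Answer: {}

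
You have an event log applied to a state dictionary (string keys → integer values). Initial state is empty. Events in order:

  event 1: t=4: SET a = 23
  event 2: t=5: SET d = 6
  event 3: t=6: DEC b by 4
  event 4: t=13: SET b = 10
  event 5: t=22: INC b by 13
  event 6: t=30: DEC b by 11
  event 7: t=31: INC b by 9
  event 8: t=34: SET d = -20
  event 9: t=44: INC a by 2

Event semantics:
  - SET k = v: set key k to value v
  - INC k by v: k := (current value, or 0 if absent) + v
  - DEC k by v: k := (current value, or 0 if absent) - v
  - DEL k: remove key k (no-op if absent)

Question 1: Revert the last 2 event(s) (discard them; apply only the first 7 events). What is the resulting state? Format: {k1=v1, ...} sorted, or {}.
Answer: {a=23, b=21, d=6}

Derivation:
Keep first 7 events (discard last 2):
  after event 1 (t=4: SET a = 23): {a=23}
  after event 2 (t=5: SET d = 6): {a=23, d=6}
  after event 3 (t=6: DEC b by 4): {a=23, b=-4, d=6}
  after event 4 (t=13: SET b = 10): {a=23, b=10, d=6}
  after event 5 (t=22: INC b by 13): {a=23, b=23, d=6}
  after event 6 (t=30: DEC b by 11): {a=23, b=12, d=6}
  after event 7 (t=31: INC b by 9): {a=23, b=21, d=6}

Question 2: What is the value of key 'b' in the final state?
Track key 'b' through all 9 events:
  event 1 (t=4: SET a = 23): b unchanged
  event 2 (t=5: SET d = 6): b unchanged
  event 3 (t=6: DEC b by 4): b (absent) -> -4
  event 4 (t=13: SET b = 10): b -4 -> 10
  event 5 (t=22: INC b by 13): b 10 -> 23
  event 6 (t=30: DEC b by 11): b 23 -> 12
  event 7 (t=31: INC b by 9): b 12 -> 21
  event 8 (t=34: SET d = -20): b unchanged
  event 9 (t=44: INC a by 2): b unchanged
Final: b = 21

Answer: 21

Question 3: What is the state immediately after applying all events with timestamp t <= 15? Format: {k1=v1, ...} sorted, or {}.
Answer: {a=23, b=10, d=6}

Derivation:
Apply events with t <= 15 (4 events):
  after event 1 (t=4: SET a = 23): {a=23}
  after event 2 (t=5: SET d = 6): {a=23, d=6}
  after event 3 (t=6: DEC b by 4): {a=23, b=-4, d=6}
  after event 4 (t=13: SET b = 10): {a=23, b=10, d=6}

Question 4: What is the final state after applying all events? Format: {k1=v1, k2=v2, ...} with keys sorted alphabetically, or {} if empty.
Answer: {a=25, b=21, d=-20}

Derivation:
  after event 1 (t=4: SET a = 23): {a=23}
  after event 2 (t=5: SET d = 6): {a=23, d=6}
  after event 3 (t=6: DEC b by 4): {a=23, b=-4, d=6}
  after event 4 (t=13: SET b = 10): {a=23, b=10, d=6}
  after event 5 (t=22: INC b by 13): {a=23, b=23, d=6}
  after event 6 (t=30: DEC b by 11): {a=23, b=12, d=6}
  after event 7 (t=31: INC b by 9): {a=23, b=21, d=6}
  after event 8 (t=34: SET d = -20): {a=23, b=21, d=-20}
  after event 9 (t=44: INC a by 2): {a=25, b=21, d=-20}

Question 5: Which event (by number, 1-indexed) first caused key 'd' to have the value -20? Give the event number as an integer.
Answer: 8

Derivation:
Looking for first event where d becomes -20:
  event 2: d = 6
  event 3: d = 6
  event 4: d = 6
  event 5: d = 6
  event 6: d = 6
  event 7: d = 6
  event 8: d 6 -> -20  <-- first match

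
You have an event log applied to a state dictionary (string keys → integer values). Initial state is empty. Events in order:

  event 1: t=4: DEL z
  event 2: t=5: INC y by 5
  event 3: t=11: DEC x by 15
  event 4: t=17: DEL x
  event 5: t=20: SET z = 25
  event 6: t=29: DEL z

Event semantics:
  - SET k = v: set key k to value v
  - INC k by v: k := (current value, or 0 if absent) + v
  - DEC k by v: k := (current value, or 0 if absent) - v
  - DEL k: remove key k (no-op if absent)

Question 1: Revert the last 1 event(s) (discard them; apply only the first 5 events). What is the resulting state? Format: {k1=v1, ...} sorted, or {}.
Answer: {y=5, z=25}

Derivation:
Keep first 5 events (discard last 1):
  after event 1 (t=4: DEL z): {}
  after event 2 (t=5: INC y by 5): {y=5}
  after event 3 (t=11: DEC x by 15): {x=-15, y=5}
  after event 4 (t=17: DEL x): {y=5}
  after event 5 (t=20: SET z = 25): {y=5, z=25}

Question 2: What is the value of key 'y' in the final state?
Track key 'y' through all 6 events:
  event 1 (t=4: DEL z): y unchanged
  event 2 (t=5: INC y by 5): y (absent) -> 5
  event 3 (t=11: DEC x by 15): y unchanged
  event 4 (t=17: DEL x): y unchanged
  event 5 (t=20: SET z = 25): y unchanged
  event 6 (t=29: DEL z): y unchanged
Final: y = 5

Answer: 5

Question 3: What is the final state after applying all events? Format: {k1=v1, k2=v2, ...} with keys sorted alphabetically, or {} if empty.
Answer: {y=5}

Derivation:
  after event 1 (t=4: DEL z): {}
  after event 2 (t=5: INC y by 5): {y=5}
  after event 3 (t=11: DEC x by 15): {x=-15, y=5}
  after event 4 (t=17: DEL x): {y=5}
  after event 5 (t=20: SET z = 25): {y=5, z=25}
  after event 6 (t=29: DEL z): {y=5}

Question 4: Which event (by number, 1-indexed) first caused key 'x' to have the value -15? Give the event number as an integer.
Answer: 3

Derivation:
Looking for first event where x becomes -15:
  event 3: x (absent) -> -15  <-- first match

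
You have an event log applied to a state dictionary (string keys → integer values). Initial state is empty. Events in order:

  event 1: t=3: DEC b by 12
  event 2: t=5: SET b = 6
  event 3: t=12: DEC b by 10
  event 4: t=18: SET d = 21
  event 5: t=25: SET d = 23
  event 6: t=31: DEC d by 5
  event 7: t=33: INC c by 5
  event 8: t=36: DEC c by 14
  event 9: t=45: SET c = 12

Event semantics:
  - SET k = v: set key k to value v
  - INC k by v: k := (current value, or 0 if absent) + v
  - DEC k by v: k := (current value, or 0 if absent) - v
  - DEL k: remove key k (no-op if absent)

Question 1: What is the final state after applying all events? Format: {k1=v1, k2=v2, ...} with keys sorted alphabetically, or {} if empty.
  after event 1 (t=3: DEC b by 12): {b=-12}
  after event 2 (t=5: SET b = 6): {b=6}
  after event 3 (t=12: DEC b by 10): {b=-4}
  after event 4 (t=18: SET d = 21): {b=-4, d=21}
  after event 5 (t=25: SET d = 23): {b=-4, d=23}
  after event 6 (t=31: DEC d by 5): {b=-4, d=18}
  after event 7 (t=33: INC c by 5): {b=-4, c=5, d=18}
  after event 8 (t=36: DEC c by 14): {b=-4, c=-9, d=18}
  after event 9 (t=45: SET c = 12): {b=-4, c=12, d=18}

Answer: {b=-4, c=12, d=18}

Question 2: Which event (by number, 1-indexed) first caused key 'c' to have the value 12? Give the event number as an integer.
Answer: 9

Derivation:
Looking for first event where c becomes 12:
  event 7: c = 5
  event 8: c = -9
  event 9: c -9 -> 12  <-- first match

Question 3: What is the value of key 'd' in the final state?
Track key 'd' through all 9 events:
  event 1 (t=3: DEC b by 12): d unchanged
  event 2 (t=5: SET b = 6): d unchanged
  event 3 (t=12: DEC b by 10): d unchanged
  event 4 (t=18: SET d = 21): d (absent) -> 21
  event 5 (t=25: SET d = 23): d 21 -> 23
  event 6 (t=31: DEC d by 5): d 23 -> 18
  event 7 (t=33: INC c by 5): d unchanged
  event 8 (t=36: DEC c by 14): d unchanged
  event 9 (t=45: SET c = 12): d unchanged
Final: d = 18

Answer: 18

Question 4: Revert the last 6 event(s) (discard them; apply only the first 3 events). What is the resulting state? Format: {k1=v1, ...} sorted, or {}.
Keep first 3 events (discard last 6):
  after event 1 (t=3: DEC b by 12): {b=-12}
  after event 2 (t=5: SET b = 6): {b=6}
  after event 3 (t=12: DEC b by 10): {b=-4}

Answer: {b=-4}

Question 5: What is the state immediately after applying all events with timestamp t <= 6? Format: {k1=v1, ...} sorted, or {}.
Apply events with t <= 6 (2 events):
  after event 1 (t=3: DEC b by 12): {b=-12}
  after event 2 (t=5: SET b = 6): {b=6}

Answer: {b=6}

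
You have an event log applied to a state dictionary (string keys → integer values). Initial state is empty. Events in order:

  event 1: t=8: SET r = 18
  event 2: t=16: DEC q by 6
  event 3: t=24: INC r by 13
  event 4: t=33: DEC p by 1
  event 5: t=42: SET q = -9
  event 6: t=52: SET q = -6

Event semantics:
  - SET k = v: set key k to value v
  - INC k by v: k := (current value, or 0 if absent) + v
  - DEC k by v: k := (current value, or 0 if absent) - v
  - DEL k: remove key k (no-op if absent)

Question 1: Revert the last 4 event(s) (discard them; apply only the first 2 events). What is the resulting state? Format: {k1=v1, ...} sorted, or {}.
Answer: {q=-6, r=18}

Derivation:
Keep first 2 events (discard last 4):
  after event 1 (t=8: SET r = 18): {r=18}
  after event 2 (t=16: DEC q by 6): {q=-6, r=18}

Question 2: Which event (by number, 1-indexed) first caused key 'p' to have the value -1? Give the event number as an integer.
Answer: 4

Derivation:
Looking for first event where p becomes -1:
  event 4: p (absent) -> -1  <-- first match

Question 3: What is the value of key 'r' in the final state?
Track key 'r' through all 6 events:
  event 1 (t=8: SET r = 18): r (absent) -> 18
  event 2 (t=16: DEC q by 6): r unchanged
  event 3 (t=24: INC r by 13): r 18 -> 31
  event 4 (t=33: DEC p by 1): r unchanged
  event 5 (t=42: SET q = -9): r unchanged
  event 6 (t=52: SET q = -6): r unchanged
Final: r = 31

Answer: 31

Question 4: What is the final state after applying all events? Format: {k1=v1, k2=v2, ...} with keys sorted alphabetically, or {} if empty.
  after event 1 (t=8: SET r = 18): {r=18}
  after event 2 (t=16: DEC q by 6): {q=-6, r=18}
  after event 3 (t=24: INC r by 13): {q=-6, r=31}
  after event 4 (t=33: DEC p by 1): {p=-1, q=-6, r=31}
  after event 5 (t=42: SET q = -9): {p=-1, q=-9, r=31}
  after event 6 (t=52: SET q = -6): {p=-1, q=-6, r=31}

Answer: {p=-1, q=-6, r=31}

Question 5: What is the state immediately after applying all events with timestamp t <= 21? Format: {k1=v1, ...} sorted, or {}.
Answer: {q=-6, r=18}

Derivation:
Apply events with t <= 21 (2 events):
  after event 1 (t=8: SET r = 18): {r=18}
  after event 2 (t=16: DEC q by 6): {q=-6, r=18}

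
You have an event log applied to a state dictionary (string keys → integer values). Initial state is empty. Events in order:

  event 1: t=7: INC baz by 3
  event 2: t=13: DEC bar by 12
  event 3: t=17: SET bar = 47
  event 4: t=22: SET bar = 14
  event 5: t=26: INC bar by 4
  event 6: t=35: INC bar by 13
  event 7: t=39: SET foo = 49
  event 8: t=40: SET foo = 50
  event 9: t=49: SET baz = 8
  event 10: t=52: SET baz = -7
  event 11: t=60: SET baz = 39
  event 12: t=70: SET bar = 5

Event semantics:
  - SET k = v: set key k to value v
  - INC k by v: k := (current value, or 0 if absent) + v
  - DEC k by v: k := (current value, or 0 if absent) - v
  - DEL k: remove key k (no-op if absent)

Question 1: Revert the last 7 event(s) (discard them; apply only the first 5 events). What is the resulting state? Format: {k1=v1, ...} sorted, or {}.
Answer: {bar=18, baz=3}

Derivation:
Keep first 5 events (discard last 7):
  after event 1 (t=7: INC baz by 3): {baz=3}
  after event 2 (t=13: DEC bar by 12): {bar=-12, baz=3}
  after event 3 (t=17: SET bar = 47): {bar=47, baz=3}
  after event 4 (t=22: SET bar = 14): {bar=14, baz=3}
  after event 5 (t=26: INC bar by 4): {bar=18, baz=3}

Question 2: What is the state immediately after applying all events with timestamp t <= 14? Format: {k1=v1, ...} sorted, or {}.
Apply events with t <= 14 (2 events):
  after event 1 (t=7: INC baz by 3): {baz=3}
  after event 2 (t=13: DEC bar by 12): {bar=-12, baz=3}

Answer: {bar=-12, baz=3}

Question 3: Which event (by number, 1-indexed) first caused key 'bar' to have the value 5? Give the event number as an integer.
Answer: 12

Derivation:
Looking for first event where bar becomes 5:
  event 2: bar = -12
  event 3: bar = 47
  event 4: bar = 14
  event 5: bar = 18
  event 6: bar = 31
  event 7: bar = 31
  event 8: bar = 31
  event 9: bar = 31
  event 10: bar = 31
  event 11: bar = 31
  event 12: bar 31 -> 5  <-- first match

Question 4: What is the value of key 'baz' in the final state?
Track key 'baz' through all 12 events:
  event 1 (t=7: INC baz by 3): baz (absent) -> 3
  event 2 (t=13: DEC bar by 12): baz unchanged
  event 3 (t=17: SET bar = 47): baz unchanged
  event 4 (t=22: SET bar = 14): baz unchanged
  event 5 (t=26: INC bar by 4): baz unchanged
  event 6 (t=35: INC bar by 13): baz unchanged
  event 7 (t=39: SET foo = 49): baz unchanged
  event 8 (t=40: SET foo = 50): baz unchanged
  event 9 (t=49: SET baz = 8): baz 3 -> 8
  event 10 (t=52: SET baz = -7): baz 8 -> -7
  event 11 (t=60: SET baz = 39): baz -7 -> 39
  event 12 (t=70: SET bar = 5): baz unchanged
Final: baz = 39

Answer: 39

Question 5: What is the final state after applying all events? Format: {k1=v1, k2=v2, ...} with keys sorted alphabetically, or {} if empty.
Answer: {bar=5, baz=39, foo=50}

Derivation:
  after event 1 (t=7: INC baz by 3): {baz=3}
  after event 2 (t=13: DEC bar by 12): {bar=-12, baz=3}
  after event 3 (t=17: SET bar = 47): {bar=47, baz=3}
  after event 4 (t=22: SET bar = 14): {bar=14, baz=3}
  after event 5 (t=26: INC bar by 4): {bar=18, baz=3}
  after event 6 (t=35: INC bar by 13): {bar=31, baz=3}
  after event 7 (t=39: SET foo = 49): {bar=31, baz=3, foo=49}
  after event 8 (t=40: SET foo = 50): {bar=31, baz=3, foo=50}
  after event 9 (t=49: SET baz = 8): {bar=31, baz=8, foo=50}
  after event 10 (t=52: SET baz = -7): {bar=31, baz=-7, foo=50}
  after event 11 (t=60: SET baz = 39): {bar=31, baz=39, foo=50}
  after event 12 (t=70: SET bar = 5): {bar=5, baz=39, foo=50}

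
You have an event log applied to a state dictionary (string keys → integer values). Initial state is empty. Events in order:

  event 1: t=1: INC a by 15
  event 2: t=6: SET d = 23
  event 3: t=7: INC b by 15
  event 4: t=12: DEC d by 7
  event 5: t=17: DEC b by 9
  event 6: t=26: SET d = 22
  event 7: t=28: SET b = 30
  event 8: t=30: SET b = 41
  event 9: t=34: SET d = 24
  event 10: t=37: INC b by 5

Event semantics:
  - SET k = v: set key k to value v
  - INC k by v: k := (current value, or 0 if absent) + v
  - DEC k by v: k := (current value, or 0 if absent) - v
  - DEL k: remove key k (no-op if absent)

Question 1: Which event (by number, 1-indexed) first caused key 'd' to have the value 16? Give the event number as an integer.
Looking for first event where d becomes 16:
  event 2: d = 23
  event 3: d = 23
  event 4: d 23 -> 16  <-- first match

Answer: 4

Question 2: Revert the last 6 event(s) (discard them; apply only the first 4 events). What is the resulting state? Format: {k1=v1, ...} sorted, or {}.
Answer: {a=15, b=15, d=16}

Derivation:
Keep first 4 events (discard last 6):
  after event 1 (t=1: INC a by 15): {a=15}
  after event 2 (t=6: SET d = 23): {a=15, d=23}
  after event 3 (t=7: INC b by 15): {a=15, b=15, d=23}
  after event 4 (t=12: DEC d by 7): {a=15, b=15, d=16}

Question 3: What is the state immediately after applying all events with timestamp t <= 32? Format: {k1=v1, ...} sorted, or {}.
Apply events with t <= 32 (8 events):
  after event 1 (t=1: INC a by 15): {a=15}
  after event 2 (t=6: SET d = 23): {a=15, d=23}
  after event 3 (t=7: INC b by 15): {a=15, b=15, d=23}
  after event 4 (t=12: DEC d by 7): {a=15, b=15, d=16}
  after event 5 (t=17: DEC b by 9): {a=15, b=6, d=16}
  after event 6 (t=26: SET d = 22): {a=15, b=6, d=22}
  after event 7 (t=28: SET b = 30): {a=15, b=30, d=22}
  after event 8 (t=30: SET b = 41): {a=15, b=41, d=22}

Answer: {a=15, b=41, d=22}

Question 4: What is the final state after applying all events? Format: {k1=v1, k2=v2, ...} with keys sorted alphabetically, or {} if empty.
Answer: {a=15, b=46, d=24}

Derivation:
  after event 1 (t=1: INC a by 15): {a=15}
  after event 2 (t=6: SET d = 23): {a=15, d=23}
  after event 3 (t=7: INC b by 15): {a=15, b=15, d=23}
  after event 4 (t=12: DEC d by 7): {a=15, b=15, d=16}
  after event 5 (t=17: DEC b by 9): {a=15, b=6, d=16}
  after event 6 (t=26: SET d = 22): {a=15, b=6, d=22}
  after event 7 (t=28: SET b = 30): {a=15, b=30, d=22}
  after event 8 (t=30: SET b = 41): {a=15, b=41, d=22}
  after event 9 (t=34: SET d = 24): {a=15, b=41, d=24}
  after event 10 (t=37: INC b by 5): {a=15, b=46, d=24}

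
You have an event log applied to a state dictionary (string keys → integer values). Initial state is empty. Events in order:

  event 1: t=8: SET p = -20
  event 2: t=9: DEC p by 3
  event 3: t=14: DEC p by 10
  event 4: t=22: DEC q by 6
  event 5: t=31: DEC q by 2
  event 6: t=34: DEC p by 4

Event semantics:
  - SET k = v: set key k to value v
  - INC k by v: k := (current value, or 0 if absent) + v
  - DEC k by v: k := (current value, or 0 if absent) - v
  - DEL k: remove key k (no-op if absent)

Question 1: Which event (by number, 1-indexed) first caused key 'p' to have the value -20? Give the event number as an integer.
Looking for first event where p becomes -20:
  event 1: p (absent) -> -20  <-- first match

Answer: 1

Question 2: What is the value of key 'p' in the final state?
Answer: -37

Derivation:
Track key 'p' through all 6 events:
  event 1 (t=8: SET p = -20): p (absent) -> -20
  event 2 (t=9: DEC p by 3): p -20 -> -23
  event 3 (t=14: DEC p by 10): p -23 -> -33
  event 4 (t=22: DEC q by 6): p unchanged
  event 5 (t=31: DEC q by 2): p unchanged
  event 6 (t=34: DEC p by 4): p -33 -> -37
Final: p = -37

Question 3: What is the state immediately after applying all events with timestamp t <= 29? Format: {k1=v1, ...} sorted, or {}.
Apply events with t <= 29 (4 events):
  after event 1 (t=8: SET p = -20): {p=-20}
  after event 2 (t=9: DEC p by 3): {p=-23}
  after event 3 (t=14: DEC p by 10): {p=-33}
  after event 4 (t=22: DEC q by 6): {p=-33, q=-6}

Answer: {p=-33, q=-6}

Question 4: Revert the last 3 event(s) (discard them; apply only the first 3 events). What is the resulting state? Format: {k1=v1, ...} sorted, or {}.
Answer: {p=-33}

Derivation:
Keep first 3 events (discard last 3):
  after event 1 (t=8: SET p = -20): {p=-20}
  after event 2 (t=9: DEC p by 3): {p=-23}
  after event 3 (t=14: DEC p by 10): {p=-33}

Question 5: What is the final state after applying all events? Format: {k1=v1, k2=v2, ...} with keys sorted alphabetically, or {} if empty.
  after event 1 (t=8: SET p = -20): {p=-20}
  after event 2 (t=9: DEC p by 3): {p=-23}
  after event 3 (t=14: DEC p by 10): {p=-33}
  after event 4 (t=22: DEC q by 6): {p=-33, q=-6}
  after event 5 (t=31: DEC q by 2): {p=-33, q=-8}
  after event 6 (t=34: DEC p by 4): {p=-37, q=-8}

Answer: {p=-37, q=-8}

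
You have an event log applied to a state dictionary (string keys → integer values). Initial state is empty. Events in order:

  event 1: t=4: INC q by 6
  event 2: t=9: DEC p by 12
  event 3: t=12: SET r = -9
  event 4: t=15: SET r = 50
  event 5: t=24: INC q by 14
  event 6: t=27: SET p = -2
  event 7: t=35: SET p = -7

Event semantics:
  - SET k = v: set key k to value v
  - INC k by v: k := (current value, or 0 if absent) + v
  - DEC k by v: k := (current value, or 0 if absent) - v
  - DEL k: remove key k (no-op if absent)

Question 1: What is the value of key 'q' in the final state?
Track key 'q' through all 7 events:
  event 1 (t=4: INC q by 6): q (absent) -> 6
  event 2 (t=9: DEC p by 12): q unchanged
  event 3 (t=12: SET r = -9): q unchanged
  event 4 (t=15: SET r = 50): q unchanged
  event 5 (t=24: INC q by 14): q 6 -> 20
  event 6 (t=27: SET p = -2): q unchanged
  event 7 (t=35: SET p = -7): q unchanged
Final: q = 20

Answer: 20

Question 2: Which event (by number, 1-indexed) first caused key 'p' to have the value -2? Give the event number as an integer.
Answer: 6

Derivation:
Looking for first event where p becomes -2:
  event 2: p = -12
  event 3: p = -12
  event 4: p = -12
  event 5: p = -12
  event 6: p -12 -> -2  <-- first match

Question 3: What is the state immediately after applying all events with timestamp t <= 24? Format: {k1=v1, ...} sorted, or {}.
Apply events with t <= 24 (5 events):
  after event 1 (t=4: INC q by 6): {q=6}
  after event 2 (t=9: DEC p by 12): {p=-12, q=6}
  after event 3 (t=12: SET r = -9): {p=-12, q=6, r=-9}
  after event 4 (t=15: SET r = 50): {p=-12, q=6, r=50}
  after event 5 (t=24: INC q by 14): {p=-12, q=20, r=50}

Answer: {p=-12, q=20, r=50}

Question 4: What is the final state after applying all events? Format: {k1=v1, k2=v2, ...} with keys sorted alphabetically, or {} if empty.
Answer: {p=-7, q=20, r=50}

Derivation:
  after event 1 (t=4: INC q by 6): {q=6}
  after event 2 (t=9: DEC p by 12): {p=-12, q=6}
  after event 3 (t=12: SET r = -9): {p=-12, q=6, r=-9}
  after event 4 (t=15: SET r = 50): {p=-12, q=6, r=50}
  after event 5 (t=24: INC q by 14): {p=-12, q=20, r=50}
  after event 6 (t=27: SET p = -2): {p=-2, q=20, r=50}
  after event 7 (t=35: SET p = -7): {p=-7, q=20, r=50}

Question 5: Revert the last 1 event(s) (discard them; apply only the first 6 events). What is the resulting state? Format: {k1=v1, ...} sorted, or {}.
Keep first 6 events (discard last 1):
  after event 1 (t=4: INC q by 6): {q=6}
  after event 2 (t=9: DEC p by 12): {p=-12, q=6}
  after event 3 (t=12: SET r = -9): {p=-12, q=6, r=-9}
  after event 4 (t=15: SET r = 50): {p=-12, q=6, r=50}
  after event 5 (t=24: INC q by 14): {p=-12, q=20, r=50}
  after event 6 (t=27: SET p = -2): {p=-2, q=20, r=50}

Answer: {p=-2, q=20, r=50}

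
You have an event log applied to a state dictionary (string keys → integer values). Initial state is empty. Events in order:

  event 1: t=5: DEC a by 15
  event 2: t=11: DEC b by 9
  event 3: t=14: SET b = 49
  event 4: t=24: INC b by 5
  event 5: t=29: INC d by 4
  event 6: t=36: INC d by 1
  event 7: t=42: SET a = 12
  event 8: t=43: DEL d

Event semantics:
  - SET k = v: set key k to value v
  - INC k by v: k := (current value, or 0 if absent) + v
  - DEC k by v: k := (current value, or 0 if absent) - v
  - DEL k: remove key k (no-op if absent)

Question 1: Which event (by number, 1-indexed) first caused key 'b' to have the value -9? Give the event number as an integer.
Looking for first event where b becomes -9:
  event 2: b (absent) -> -9  <-- first match

Answer: 2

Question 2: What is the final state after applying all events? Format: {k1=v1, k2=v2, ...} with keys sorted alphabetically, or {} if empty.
Answer: {a=12, b=54}

Derivation:
  after event 1 (t=5: DEC a by 15): {a=-15}
  after event 2 (t=11: DEC b by 9): {a=-15, b=-9}
  after event 3 (t=14: SET b = 49): {a=-15, b=49}
  after event 4 (t=24: INC b by 5): {a=-15, b=54}
  after event 5 (t=29: INC d by 4): {a=-15, b=54, d=4}
  after event 6 (t=36: INC d by 1): {a=-15, b=54, d=5}
  after event 7 (t=42: SET a = 12): {a=12, b=54, d=5}
  after event 8 (t=43: DEL d): {a=12, b=54}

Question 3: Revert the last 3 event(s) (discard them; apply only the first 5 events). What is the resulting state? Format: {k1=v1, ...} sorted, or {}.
Keep first 5 events (discard last 3):
  after event 1 (t=5: DEC a by 15): {a=-15}
  after event 2 (t=11: DEC b by 9): {a=-15, b=-9}
  after event 3 (t=14: SET b = 49): {a=-15, b=49}
  after event 4 (t=24: INC b by 5): {a=-15, b=54}
  after event 5 (t=29: INC d by 4): {a=-15, b=54, d=4}

Answer: {a=-15, b=54, d=4}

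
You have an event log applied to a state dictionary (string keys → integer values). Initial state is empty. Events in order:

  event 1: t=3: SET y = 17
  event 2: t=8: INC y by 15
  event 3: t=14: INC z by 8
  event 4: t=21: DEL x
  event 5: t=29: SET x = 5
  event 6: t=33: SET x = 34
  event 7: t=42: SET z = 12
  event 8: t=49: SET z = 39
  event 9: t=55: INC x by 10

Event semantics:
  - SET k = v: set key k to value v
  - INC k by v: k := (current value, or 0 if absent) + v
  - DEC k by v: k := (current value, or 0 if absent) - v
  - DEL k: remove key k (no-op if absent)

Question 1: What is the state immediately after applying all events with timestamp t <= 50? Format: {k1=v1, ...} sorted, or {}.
Answer: {x=34, y=32, z=39}

Derivation:
Apply events with t <= 50 (8 events):
  after event 1 (t=3: SET y = 17): {y=17}
  after event 2 (t=8: INC y by 15): {y=32}
  after event 3 (t=14: INC z by 8): {y=32, z=8}
  after event 4 (t=21: DEL x): {y=32, z=8}
  after event 5 (t=29: SET x = 5): {x=5, y=32, z=8}
  after event 6 (t=33: SET x = 34): {x=34, y=32, z=8}
  after event 7 (t=42: SET z = 12): {x=34, y=32, z=12}
  after event 8 (t=49: SET z = 39): {x=34, y=32, z=39}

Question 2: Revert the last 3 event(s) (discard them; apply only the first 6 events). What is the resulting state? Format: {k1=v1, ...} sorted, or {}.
Answer: {x=34, y=32, z=8}

Derivation:
Keep first 6 events (discard last 3):
  after event 1 (t=3: SET y = 17): {y=17}
  after event 2 (t=8: INC y by 15): {y=32}
  after event 3 (t=14: INC z by 8): {y=32, z=8}
  after event 4 (t=21: DEL x): {y=32, z=8}
  after event 5 (t=29: SET x = 5): {x=5, y=32, z=8}
  after event 6 (t=33: SET x = 34): {x=34, y=32, z=8}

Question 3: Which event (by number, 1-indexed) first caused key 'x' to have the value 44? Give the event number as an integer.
Looking for first event where x becomes 44:
  event 5: x = 5
  event 6: x = 34
  event 7: x = 34
  event 8: x = 34
  event 9: x 34 -> 44  <-- first match

Answer: 9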